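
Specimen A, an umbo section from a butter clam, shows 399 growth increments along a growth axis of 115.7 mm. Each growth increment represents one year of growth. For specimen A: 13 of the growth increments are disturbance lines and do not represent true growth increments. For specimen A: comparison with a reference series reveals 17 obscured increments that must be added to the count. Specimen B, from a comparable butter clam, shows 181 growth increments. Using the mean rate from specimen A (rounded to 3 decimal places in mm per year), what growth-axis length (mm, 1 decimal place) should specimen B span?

Specimen A: after corrections the count is 399 − 13 + 17 = 403 growth increments.
A: Extension rate ≈ 115.7 / 403 = 0.287 mm/year.
Length of B = 0.287 × 181 = 51.9 mm.

51.9 mm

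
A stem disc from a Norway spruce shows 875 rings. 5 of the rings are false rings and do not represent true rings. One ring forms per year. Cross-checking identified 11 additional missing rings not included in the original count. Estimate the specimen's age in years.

881 years

After corrections the count is 875 − 5 + 11 = 881 rings.
With a one-to-one ring periodicity this is 881 years.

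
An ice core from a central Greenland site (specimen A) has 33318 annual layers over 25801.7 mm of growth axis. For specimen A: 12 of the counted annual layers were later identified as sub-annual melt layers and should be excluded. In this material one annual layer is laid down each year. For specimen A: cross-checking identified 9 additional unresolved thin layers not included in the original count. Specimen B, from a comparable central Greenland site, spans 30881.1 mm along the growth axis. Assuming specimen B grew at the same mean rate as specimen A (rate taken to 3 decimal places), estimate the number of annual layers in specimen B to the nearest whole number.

Specimen A: correcting the raw count gives 33318 − 12 + 9 = 33315 true annual layers.
A: 25801.7 mm over 33315 years gives 25801.7 / 33315 ≈ 0.774 mm/year.
Specimen B: 30881.1 mm / 0.774 mm per year = 39898.06 years ≈ 39898 annual layers.

39898 annual layers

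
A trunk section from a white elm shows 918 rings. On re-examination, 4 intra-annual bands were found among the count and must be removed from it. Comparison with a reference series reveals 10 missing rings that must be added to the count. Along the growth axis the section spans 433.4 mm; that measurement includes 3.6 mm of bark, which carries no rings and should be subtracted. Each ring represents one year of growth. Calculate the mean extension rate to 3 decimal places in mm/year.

0.465 mm/year

True ring count = 918 − 4 + 10 = 924.
The growth record spans 433.4 − 3.6 = 429.8 mm.
429.8 mm over 924 years gives 429.8 / 924 ≈ 0.465 mm/year.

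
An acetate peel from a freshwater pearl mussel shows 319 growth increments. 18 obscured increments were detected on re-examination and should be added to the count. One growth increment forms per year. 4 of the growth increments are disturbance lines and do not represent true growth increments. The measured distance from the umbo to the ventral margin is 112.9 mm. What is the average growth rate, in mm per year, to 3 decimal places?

0.339 mm per year

Correcting the raw count gives 319 − 4 + 18 = 333 true growth increments.
Extension rate ≈ 112.9 / 333 = 0.339 mm per year.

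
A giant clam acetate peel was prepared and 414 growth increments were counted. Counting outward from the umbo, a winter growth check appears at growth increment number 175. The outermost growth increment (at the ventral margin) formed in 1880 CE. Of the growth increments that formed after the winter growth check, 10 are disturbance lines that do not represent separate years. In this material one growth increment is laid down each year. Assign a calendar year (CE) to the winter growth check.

The winter growth check sits at growth increment 175 from the umbo, so 414 − 175 = 239 growth increments formed after it.
239 − 10 false = 229 true growth increments after the winter growth check.
1880 − 229 = 1651 CE.

1651 CE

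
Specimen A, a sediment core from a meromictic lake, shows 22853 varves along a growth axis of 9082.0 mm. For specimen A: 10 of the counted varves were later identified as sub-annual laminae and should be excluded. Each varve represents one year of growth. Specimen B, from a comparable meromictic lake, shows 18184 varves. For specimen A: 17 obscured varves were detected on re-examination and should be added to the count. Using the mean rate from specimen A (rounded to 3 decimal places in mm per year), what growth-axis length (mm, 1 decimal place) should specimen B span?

Specimen A: after corrections the count is 22853 − 10 + 17 = 22860 varves.
A: Extension rate ≈ 9082.0 / 22860 = 0.397 mm per year.
B's length ≈ 0.397 × 18184 = 7219.0 mm.

7219.0 mm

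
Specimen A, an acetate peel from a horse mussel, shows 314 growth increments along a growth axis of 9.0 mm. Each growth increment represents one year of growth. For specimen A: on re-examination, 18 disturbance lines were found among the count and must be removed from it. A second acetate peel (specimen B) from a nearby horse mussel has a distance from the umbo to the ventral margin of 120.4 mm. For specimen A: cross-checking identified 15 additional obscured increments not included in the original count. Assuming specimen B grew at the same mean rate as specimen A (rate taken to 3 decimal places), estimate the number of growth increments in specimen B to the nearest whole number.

Specimen A: adjusted count: 314 − 18 + 15 = 311 growth increments.
A: 9.0 mm over 311 years gives 9.0 / 311 ≈ 0.029 mm/yr.
For B, 120.4 / 0.029 = 4151.72 years ≈ 4152 growth increments.

4152 growth increments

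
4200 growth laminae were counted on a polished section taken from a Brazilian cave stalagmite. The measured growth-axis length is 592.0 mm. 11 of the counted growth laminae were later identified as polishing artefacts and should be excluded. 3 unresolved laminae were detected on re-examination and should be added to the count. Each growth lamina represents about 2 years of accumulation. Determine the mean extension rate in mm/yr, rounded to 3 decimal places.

True growth lamina count = 4200 − 11 + 3 = 4192.
Multiplying by 2 years per growth lamina: 4192 × 2 = 8384 years.
592.0 mm over 8384 years gives 592.0 / 8384 ≈ 0.071 mm/yr.

0.071 mm/yr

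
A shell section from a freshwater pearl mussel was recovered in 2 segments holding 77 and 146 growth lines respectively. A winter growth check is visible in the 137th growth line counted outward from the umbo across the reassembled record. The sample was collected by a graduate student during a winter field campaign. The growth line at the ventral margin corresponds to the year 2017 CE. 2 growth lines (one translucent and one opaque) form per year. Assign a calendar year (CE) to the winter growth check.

1974 CE

Total growth lines = 77 + 146 = 223.
Between growth line 137 and the ventral margin there are 223 − 137 = 86 growth lines.
Dividing by 2 growth lines per year: 86 / 2 = 43 years.
Counting back 43 years from 2017 CE places the winter growth check in 2017 − 43 = 1974 CE.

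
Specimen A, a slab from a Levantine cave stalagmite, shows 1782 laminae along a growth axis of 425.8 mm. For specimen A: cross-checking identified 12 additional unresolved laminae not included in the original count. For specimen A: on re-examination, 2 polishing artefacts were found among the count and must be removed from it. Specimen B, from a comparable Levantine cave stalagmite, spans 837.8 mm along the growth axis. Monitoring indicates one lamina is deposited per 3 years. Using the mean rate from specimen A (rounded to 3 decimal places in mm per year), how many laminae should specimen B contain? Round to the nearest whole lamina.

Specimen A: true lamina count = 1782 − 2 + 12 = 1792.
Specimen A: at 3 years per lamina, 1792 × 3 = 5376 years.
A: 425.8 mm over 5376 years gives 425.8 / 5376 ≈ 0.079 mm/year.
Specimen B: 837.8 mm / 0.079 mm per year = 10605.06 years; at 3 years per lamina that is 10605.06 / 3 ≈ 3535 laminae.

3535 laminae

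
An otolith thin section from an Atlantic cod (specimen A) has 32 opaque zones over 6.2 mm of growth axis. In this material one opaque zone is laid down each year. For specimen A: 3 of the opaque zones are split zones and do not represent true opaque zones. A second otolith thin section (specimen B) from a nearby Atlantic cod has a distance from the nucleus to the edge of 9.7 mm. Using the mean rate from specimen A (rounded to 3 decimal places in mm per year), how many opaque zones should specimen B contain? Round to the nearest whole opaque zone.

45 opaque zones

Specimen A: true opaque zone count = 32 − 3 = 29.
A: 6.2 mm over 29 years gives 6.2 / 29 ≈ 0.214 mm per year.
Specimen B: 9.7 mm / 0.214 mm per year = 45.33 years ≈ 45 opaque zones.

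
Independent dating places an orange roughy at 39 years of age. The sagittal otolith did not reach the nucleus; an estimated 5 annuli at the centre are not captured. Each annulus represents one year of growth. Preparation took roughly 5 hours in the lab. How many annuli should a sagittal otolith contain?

34 annuli

One annulus per year gives 39 annuli over 39 years.
Subtracting the 5 annuli not captured gives 39 − 5 = 34 annuli in the record.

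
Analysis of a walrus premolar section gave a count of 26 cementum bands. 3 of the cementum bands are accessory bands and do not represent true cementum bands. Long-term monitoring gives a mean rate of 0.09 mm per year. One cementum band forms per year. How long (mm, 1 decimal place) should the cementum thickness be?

Correcting the raw count gives 26 − 3 = 23 true cementum bands.
Length ≈ 0.09 × 23 = 2.1 mm.

2.1 mm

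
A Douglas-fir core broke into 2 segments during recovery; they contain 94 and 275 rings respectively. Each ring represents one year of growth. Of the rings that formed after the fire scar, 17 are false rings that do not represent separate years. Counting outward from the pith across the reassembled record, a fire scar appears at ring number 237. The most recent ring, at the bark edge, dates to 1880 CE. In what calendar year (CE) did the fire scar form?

Total rings = 94 + 275 = 369.
The fire scar sits at ring 237 from the pith, so 369 − 237 = 132 rings formed after it.
132 − 17 false = 115 true rings after the fire scar.
The ring at the bark edge is 1880 CE, so the fire scar dates to 1880 − 115 = 1765 CE.

1765 CE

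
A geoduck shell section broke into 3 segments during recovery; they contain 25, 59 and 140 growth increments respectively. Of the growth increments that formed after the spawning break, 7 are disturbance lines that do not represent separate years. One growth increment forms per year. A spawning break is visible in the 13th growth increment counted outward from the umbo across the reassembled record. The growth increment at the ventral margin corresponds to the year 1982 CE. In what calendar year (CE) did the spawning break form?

1778 CE

Total growth increments = 25 + 59 + 140 = 224.
Between growth increment 13 and the ventral margin there are 224 − 13 = 211 growth increments.
211 − 7 false = 204 true growth increments after the spawning break.
The growth increment at the ventral margin is 1982 CE, so the spawning break dates to 1982 − 204 = 1778 CE.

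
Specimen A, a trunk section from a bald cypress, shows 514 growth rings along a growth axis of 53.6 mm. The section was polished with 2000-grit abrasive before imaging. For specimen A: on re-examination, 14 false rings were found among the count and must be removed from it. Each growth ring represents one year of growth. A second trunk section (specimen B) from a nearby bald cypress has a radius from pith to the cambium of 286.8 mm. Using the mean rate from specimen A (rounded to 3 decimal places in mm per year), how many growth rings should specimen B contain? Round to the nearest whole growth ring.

2680 growth rings

Specimen A: true growth ring count = 514 − 14 = 500.
A: 53.6 mm over 500 years gives 53.6 / 500 ≈ 0.107 mm/yr.
B spans 286.8 / 0.107 = 2680.37 years ≈ 2680 growth rings.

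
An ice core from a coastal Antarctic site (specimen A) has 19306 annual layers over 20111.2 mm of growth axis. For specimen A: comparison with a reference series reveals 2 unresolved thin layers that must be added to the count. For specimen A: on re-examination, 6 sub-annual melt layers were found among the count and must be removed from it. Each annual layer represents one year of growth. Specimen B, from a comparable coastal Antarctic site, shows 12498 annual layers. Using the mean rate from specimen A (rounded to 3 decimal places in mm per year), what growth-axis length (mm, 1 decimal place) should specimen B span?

13022.9 mm

Specimen A: true annual layer count = 19306 − 6 + 2 = 19302.
A: Mean rate = 20111.2 mm / 19302 years ≈ 1.042 mm per year.
B's length ≈ 1.042 × 12498 = 13022.9 mm.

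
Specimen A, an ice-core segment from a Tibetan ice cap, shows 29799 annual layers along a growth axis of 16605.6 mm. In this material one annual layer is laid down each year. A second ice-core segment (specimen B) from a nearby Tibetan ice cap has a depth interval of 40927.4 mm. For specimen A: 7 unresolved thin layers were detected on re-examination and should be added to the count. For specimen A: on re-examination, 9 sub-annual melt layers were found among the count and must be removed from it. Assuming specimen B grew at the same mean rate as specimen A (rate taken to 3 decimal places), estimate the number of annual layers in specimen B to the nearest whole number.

Specimen A: after corrections the count is 29799 − 9 + 7 = 29797 annual layers.
A: 16605.6 mm over 29797 years gives 16605.6 / 29797 ≈ 0.557 mm per year.
B spans 40927.4 / 0.557 = 73478.28 years ≈ 73478 annual layers.

73478 annual layers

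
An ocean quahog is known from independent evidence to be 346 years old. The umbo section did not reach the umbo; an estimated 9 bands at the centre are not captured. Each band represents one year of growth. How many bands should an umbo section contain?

Expected bands over 346 years: 346.
Subtracting the 9 bands not captured gives 346 − 9 = 337 bands in the record.

337 bands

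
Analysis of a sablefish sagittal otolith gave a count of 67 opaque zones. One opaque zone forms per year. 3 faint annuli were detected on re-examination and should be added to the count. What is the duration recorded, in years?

70 years

After corrections the count is 67 + 3 = 70 opaque zones.
One opaque zone per year makes the duration 70 years.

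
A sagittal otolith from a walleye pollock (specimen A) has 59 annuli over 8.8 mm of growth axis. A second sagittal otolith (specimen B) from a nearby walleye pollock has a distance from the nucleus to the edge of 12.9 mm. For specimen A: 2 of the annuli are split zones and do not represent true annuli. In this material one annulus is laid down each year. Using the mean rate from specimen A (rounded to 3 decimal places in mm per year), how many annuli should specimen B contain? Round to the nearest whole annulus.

84 annuli

Specimen A: after corrections the count is 59 − 2 = 57 annuli.
A: Extension rate ≈ 8.8 / 57 = 0.154 mm per year.
B spans 12.9 / 0.154 = 83.77 years ≈ 84 annuli.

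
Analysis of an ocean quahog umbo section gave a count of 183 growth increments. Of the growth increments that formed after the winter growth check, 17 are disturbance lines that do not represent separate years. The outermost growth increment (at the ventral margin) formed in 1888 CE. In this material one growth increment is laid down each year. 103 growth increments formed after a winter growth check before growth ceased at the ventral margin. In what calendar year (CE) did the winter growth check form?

1802 CE

103 growth increments post-date the winter growth check.
Removing the 17 false growth increments leaves 103 − 17 = 86 true growth increments beyond the winter growth check.
The growth increment at the ventral margin is 1888 CE, so the winter growth check dates to 1888 − 86 = 1802 CE.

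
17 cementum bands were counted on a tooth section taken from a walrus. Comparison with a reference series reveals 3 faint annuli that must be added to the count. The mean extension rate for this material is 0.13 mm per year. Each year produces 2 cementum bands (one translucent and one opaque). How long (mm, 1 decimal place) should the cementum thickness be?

1.3 mm

Correcting the raw count gives 17 + 3 = 20 true cementum bands.
With 2 cementum bands per year, 20 / 2 = 10 years.
Length ≈ 0.13 × 10 = 1.3 mm.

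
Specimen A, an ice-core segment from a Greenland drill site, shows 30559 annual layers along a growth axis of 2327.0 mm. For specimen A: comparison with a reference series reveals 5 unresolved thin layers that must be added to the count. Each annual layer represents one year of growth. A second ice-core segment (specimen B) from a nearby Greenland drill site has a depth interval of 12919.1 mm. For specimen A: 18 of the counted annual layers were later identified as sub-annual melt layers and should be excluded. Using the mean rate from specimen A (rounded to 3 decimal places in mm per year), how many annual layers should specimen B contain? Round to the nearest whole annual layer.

169988 annual layers

Specimen A: true annual layer count = 30559 − 18 + 5 = 30546.
A: Mean rate = 2327.0 mm / 30546 years ≈ 0.076 mm/year.
Specimen B: 12919.1 mm / 0.076 mm per year = 169988.16 years ≈ 169988 annual layers.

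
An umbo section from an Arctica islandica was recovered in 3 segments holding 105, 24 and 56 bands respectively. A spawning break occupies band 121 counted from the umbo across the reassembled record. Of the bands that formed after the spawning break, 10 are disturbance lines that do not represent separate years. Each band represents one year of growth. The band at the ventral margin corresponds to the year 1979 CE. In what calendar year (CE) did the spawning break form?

1925 CE

Total bands = 105 + 24 + 56 = 185.
185 − 121 = 64 bands lie beyond the spawning break toward the ventral margin.
Excluding 10 false bands: 64 − 10 = 54.
The band at the ventral margin is 1979 CE, so the spawning break dates to 1979 − 54 = 1925 CE.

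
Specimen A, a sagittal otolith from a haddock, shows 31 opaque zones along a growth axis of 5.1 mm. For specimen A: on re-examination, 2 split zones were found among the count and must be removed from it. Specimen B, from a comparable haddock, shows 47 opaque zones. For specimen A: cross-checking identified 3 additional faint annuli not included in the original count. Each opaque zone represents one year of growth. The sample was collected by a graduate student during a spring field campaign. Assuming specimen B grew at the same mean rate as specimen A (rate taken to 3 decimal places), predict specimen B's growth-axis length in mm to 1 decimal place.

Specimen A: correcting the raw count gives 31 − 2 + 3 = 32 true opaque zones.
A: Extension rate ≈ 5.1 / 32 = 0.159 mm/year.
For B, 0.159 mm/year × 47 years = 7.5 mm.

7.5 mm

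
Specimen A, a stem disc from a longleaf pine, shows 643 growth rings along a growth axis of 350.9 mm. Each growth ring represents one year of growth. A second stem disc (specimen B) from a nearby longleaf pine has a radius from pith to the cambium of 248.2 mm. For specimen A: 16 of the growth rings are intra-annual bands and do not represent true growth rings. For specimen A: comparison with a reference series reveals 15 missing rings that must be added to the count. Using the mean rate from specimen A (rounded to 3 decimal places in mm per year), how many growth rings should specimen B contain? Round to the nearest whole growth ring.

Specimen A: true growth ring count = 643 − 16 + 15 = 642.
A: Mean rate = 350.9 mm / 642 years ≈ 0.547 mm/year.
Specimen B: 248.2 mm / 0.547 mm per year = 453.75 years ≈ 454 growth rings.

454 growth rings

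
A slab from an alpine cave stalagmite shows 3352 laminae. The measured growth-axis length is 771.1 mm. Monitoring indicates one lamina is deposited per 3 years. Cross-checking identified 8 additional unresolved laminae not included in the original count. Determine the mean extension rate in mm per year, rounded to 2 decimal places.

Adjusted count: 3352 + 8 = 3360 laminae.
Multiplying by 3 years per lamina: 3360 × 3 = 10080 years.
771.1 mm over 10080 years gives 771.1 / 10080 ≈ 0.08 mm per year.

0.08 mm per year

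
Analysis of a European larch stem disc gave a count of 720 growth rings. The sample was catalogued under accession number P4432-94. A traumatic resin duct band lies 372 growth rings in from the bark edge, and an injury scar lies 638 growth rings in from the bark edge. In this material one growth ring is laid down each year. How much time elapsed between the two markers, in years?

266 yr

Separation: 638 − 372 = 266 growth rings.
One growth ring per year makes the interval 266 years.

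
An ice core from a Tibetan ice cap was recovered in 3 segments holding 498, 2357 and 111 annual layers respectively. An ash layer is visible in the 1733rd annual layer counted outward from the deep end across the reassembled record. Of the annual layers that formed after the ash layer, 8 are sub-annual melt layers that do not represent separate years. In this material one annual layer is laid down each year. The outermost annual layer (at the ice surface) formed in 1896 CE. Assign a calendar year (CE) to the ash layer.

Total annual layers = 498 + 2357 + 111 = 2966.
The ash layer sits at annual layer 1733 from the deep end, so 2966 − 1733 = 1233 annual layers formed after it.
1233 − 8 false = 1225 true annual layers after the ash layer.
Counting back 1225 years from 1896 CE places the ash layer in 1896 − 1225 = 671 CE.

671 CE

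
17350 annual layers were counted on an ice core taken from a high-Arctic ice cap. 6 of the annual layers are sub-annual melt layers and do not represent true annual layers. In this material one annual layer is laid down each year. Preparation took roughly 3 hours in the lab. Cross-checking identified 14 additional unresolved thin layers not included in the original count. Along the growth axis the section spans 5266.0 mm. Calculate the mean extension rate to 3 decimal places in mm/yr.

Correcting the raw count gives 17350 − 6 + 14 = 17358 true annual layers.
Extension rate ≈ 5266.0 / 17358 = 0.303 mm/yr.

0.303 mm/yr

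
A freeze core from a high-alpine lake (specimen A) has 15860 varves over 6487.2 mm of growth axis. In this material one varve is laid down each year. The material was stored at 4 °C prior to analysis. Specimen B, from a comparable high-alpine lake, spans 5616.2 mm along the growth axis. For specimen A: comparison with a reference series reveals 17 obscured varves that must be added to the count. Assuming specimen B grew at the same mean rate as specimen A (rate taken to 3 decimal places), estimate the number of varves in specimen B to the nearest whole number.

13732 varves

Specimen A: correcting the raw count gives 15860 + 17 = 15877 true varves.
A: Extension rate ≈ 6487.2 / 15877 = 0.409 mm/yr.
B spans 5616.2 / 0.409 = 13731.54 years ≈ 13732 varves.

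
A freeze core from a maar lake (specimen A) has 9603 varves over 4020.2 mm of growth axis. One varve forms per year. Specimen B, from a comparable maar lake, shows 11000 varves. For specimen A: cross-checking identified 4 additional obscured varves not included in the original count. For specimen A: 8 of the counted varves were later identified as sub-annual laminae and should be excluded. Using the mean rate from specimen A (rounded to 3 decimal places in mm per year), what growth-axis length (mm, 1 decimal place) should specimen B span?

4609.0 mm

Specimen A: correcting the raw count gives 9603 − 8 + 4 = 9599 true varves.
A: 4020.2 mm over 9599 years gives 4020.2 / 9599 ≈ 0.419 mm per year.
B's length ≈ 0.419 × 11000 = 4609.0 mm.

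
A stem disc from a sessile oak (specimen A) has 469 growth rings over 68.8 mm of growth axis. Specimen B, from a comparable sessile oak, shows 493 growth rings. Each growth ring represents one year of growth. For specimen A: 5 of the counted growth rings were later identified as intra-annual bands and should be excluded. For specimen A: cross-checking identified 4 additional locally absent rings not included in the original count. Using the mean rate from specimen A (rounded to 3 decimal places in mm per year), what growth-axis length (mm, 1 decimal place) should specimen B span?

Specimen A: true growth ring count = 469 − 5 + 4 = 468.
A: Mean rate = 68.8 mm / 468 years ≈ 0.147 mm per year.
B's length ≈ 0.147 × 493 = 72.5 mm.

72.5 mm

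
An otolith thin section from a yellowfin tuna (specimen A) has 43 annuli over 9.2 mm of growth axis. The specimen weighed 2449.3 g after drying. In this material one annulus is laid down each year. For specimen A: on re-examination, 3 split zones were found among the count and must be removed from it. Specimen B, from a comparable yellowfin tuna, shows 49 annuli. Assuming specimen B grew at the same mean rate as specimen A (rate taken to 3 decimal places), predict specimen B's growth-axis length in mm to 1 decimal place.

Specimen A: true annulus count = 43 − 3 = 40.
A: Mean rate = 9.2 mm / 40 years ≈ 0.230 mm/year.
For B, 0.230 mm/year × 49 years = 11.3 mm.

11.3 mm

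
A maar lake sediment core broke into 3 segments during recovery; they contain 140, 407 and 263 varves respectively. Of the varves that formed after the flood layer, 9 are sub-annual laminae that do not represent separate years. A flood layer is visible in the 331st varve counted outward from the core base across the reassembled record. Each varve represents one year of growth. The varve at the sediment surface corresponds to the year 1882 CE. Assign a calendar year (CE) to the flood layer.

1412 CE

Total varves = 140 + 407 + 263 = 810.
Between varve 331 and the sediment surface there are 810 − 331 = 479 varves.
Removing the 9 false varves leaves 479 − 9 = 470 true varves beyond the flood layer.
1882 − 470 = 1412 CE.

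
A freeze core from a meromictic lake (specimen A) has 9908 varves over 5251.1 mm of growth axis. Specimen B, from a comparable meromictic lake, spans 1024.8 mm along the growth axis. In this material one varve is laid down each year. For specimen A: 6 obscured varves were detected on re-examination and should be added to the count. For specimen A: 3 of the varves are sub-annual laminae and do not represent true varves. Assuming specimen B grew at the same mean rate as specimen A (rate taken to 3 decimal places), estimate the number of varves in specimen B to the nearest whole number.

1934 varves

Specimen A: adjusted count: 9908 − 3 + 6 = 9911 varves.
A: 5251.1 mm over 9911 years gives 5251.1 / 9911 ≈ 0.530 mm per year.
Specimen B: 1024.8 mm / 0.530 mm per year = 1933.58 years ≈ 1934 varves.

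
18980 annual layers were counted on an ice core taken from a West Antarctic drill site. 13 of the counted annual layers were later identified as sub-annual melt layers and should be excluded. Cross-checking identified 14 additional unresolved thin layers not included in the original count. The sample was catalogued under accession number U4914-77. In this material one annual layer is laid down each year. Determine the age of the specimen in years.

18981 yr

Adjusted count: 18980 − 13 + 14 = 18981 annual layers.
At one annual layer per year, that is 18981 years.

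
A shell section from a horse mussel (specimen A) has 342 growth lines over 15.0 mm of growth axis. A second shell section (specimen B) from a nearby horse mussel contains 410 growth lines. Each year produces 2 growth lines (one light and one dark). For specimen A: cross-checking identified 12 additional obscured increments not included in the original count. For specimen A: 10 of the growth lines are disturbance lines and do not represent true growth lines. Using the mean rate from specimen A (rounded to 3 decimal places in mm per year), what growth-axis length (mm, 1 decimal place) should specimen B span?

Specimen A: true growth line count = 342 − 10 + 12 = 344.
Specimen A: 344 growth lines at 2 per year is 344 / 2 = 172 years.
A: 15.0 mm over 172 years gives 15.0 / 172 ≈ 0.087 mm/year.
Specimen B: 410 growth lines at 2 per year is 410 / 2 = 205 years. For B, 0.087 mm/year × 205 years = 17.8 mm.

17.8 mm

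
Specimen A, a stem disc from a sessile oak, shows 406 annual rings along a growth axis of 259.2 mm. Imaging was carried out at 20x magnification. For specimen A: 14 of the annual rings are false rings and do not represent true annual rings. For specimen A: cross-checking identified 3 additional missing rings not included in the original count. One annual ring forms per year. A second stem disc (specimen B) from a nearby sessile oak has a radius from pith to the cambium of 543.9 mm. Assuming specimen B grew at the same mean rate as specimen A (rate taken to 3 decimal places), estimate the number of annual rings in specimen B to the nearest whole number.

829 annual rings

Specimen A: true annual ring count = 406 − 14 + 3 = 395.
A: Extension rate ≈ 259.2 / 395 = 0.656 mm/yr.
Specimen B: 543.9 mm / 0.656 mm per year = 829.12 years ≈ 829 annual rings.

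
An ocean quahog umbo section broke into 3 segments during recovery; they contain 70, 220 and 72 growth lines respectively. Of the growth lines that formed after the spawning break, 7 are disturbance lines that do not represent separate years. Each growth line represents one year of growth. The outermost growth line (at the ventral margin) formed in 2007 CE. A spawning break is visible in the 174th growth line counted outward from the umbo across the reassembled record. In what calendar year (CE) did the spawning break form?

Total growth lines = 70 + 220 + 72 = 362.
Between growth line 174 and the ventral margin there are 362 − 174 = 188 growth lines.
Excluding 7 false growth lines: 188 − 7 = 181.
2007 − 181 = 1826 CE.

1826 CE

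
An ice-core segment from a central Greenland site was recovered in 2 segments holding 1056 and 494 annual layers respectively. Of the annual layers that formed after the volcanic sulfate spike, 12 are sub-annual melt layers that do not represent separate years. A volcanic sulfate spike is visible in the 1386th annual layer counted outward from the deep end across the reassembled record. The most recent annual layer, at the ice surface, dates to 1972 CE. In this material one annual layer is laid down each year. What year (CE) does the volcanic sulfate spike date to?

Total annual layers = 1056 + 494 = 1550.
The volcanic sulfate spike sits at annual layer 1386 from the deep end, so 1550 − 1386 = 164 annual layers formed after it.
Excluding 12 false annual layers: 164 − 12 = 152.
1972 − 152 = 1820 CE.

1820 CE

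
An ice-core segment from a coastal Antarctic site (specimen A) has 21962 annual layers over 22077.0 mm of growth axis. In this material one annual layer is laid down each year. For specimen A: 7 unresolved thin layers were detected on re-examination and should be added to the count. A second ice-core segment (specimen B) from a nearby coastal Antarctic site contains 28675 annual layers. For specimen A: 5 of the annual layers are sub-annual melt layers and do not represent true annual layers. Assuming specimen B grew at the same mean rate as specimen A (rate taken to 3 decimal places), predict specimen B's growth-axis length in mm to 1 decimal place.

28818.4 mm

Specimen A: after corrections the count is 21962 − 5 + 7 = 21964 annual layers.
A: Mean rate = 22077.0 mm / 21964 years ≈ 1.005 mm/year.
For B, 1.005 mm/year × 28675 years = 28818.4 mm.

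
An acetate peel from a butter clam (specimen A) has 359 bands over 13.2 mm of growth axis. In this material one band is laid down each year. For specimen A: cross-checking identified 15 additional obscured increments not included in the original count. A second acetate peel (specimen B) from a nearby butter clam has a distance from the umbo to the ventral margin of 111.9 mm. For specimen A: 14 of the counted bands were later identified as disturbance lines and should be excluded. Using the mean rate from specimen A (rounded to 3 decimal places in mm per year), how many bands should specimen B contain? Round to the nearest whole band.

3024 bands

Specimen A: after corrections the count is 359 − 14 + 15 = 360 bands.
A: Extension rate ≈ 13.2 / 360 = 0.037 mm per year.
For B, 111.9 / 0.037 = 3024.32 years ≈ 3024 bands.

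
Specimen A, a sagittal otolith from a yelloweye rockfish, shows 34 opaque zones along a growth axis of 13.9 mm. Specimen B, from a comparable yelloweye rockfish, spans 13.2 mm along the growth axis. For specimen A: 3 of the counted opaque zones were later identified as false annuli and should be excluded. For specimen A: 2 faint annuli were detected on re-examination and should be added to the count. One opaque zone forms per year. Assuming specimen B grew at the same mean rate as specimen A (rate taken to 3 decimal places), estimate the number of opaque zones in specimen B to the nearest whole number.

31 opaque zones

Specimen A: correcting the raw count gives 34 − 3 + 2 = 33 true opaque zones.
A: Mean rate = 13.9 mm / 33 years ≈ 0.421 mm/year.
B spans 13.2 / 0.421 = 31.35 years ≈ 31 opaque zones.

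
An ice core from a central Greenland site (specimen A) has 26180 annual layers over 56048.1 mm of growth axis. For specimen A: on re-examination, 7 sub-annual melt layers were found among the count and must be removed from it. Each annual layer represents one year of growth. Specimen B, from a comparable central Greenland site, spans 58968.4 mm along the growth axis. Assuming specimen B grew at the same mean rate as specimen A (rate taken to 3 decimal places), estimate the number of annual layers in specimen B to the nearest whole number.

27542 annual layers

Specimen A: true annual layer count = 26180 − 7 = 26173.
A: Mean rate = 56048.1 mm / 26173 years ≈ 2.141 mm/yr.
Specimen B: 58968.4 mm / 2.141 mm per year = 27542.46 years ≈ 27542 annual layers.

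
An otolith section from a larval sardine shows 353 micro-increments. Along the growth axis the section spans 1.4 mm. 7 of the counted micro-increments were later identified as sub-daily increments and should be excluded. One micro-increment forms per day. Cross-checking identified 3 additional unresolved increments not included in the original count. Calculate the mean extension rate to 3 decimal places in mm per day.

0.004 mm per day

Correcting the raw count gives 353 − 7 + 3 = 349 true micro-increments.
1.4 mm over 349 days gives 1.4 / 349 ≈ 0.004 mm per day.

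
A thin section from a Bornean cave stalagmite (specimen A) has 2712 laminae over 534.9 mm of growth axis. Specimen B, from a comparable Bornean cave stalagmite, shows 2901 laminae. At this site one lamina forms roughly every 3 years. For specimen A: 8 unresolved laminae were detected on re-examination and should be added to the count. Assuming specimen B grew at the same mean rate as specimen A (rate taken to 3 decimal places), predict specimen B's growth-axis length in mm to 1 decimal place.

Specimen A: correcting the raw count gives 2712 + 8 = 2720 true laminae.
Specimen A: multiplying by 3 years per lamina: 2720 × 3 = 8160 years.
A: 534.9 mm over 8160 years gives 534.9 / 8160 ≈ 0.066 mm/yr.
Specimen B: at 3 years per lamina, 2901 × 3 = 8703 years. Length of B = 0.066 × 8703 = 574.4 mm.

574.4 mm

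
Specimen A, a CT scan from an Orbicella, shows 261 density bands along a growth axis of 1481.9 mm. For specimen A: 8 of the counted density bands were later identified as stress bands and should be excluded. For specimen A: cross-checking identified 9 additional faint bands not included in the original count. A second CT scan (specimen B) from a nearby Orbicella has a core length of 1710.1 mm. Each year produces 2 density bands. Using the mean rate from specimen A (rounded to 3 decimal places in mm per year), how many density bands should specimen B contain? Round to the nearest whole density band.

302 density bands

Specimen A: adjusted count: 261 − 8 + 9 = 262 density bands.
Specimen A: with 2 density bands per year, 262 / 2 = 131 years.
A: Extension rate ≈ 1481.9 / 131 = 11.312 mm per year.
Specimen B: 1710.1 mm / 11.312 mm per year = 151.18 years; at 2 density bands per year that is 151.18 × 2 ≈ 302 density bands.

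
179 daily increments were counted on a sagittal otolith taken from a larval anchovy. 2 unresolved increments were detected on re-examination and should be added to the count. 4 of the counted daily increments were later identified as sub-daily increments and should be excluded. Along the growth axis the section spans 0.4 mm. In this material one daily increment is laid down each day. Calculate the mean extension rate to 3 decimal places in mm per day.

Adjusted count: 179 − 4 + 2 = 177 daily increments.
Mean rate = 0.4 mm / 177 days ≈ 0.002 mm per day.

0.002 mm per day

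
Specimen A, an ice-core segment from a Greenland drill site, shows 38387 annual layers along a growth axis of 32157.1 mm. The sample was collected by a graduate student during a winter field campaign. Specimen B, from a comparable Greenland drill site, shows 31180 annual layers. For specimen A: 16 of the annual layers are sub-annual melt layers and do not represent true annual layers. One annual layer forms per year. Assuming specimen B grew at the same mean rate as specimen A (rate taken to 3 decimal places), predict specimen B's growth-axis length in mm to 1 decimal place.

Specimen A: true annual layer count = 38387 − 16 = 38371.
A: Extension rate ≈ 32157.1 / 38371 = 0.838 mm/yr.
For B, 0.838 mm/year × 31180 years = 26128.8 mm.

26128.8 mm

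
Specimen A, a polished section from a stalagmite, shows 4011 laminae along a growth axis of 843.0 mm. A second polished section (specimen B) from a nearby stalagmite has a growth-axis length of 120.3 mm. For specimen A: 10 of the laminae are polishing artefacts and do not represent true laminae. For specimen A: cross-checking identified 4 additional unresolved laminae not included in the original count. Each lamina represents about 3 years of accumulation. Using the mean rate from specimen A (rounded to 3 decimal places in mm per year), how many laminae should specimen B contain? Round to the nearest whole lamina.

573 laminae

Specimen A: correcting the raw count gives 4011 − 10 + 4 = 4005 true laminae.
Specimen A: 4005 laminae at 3 years each span 4005 × 3 = 12015 years.
A: Mean rate = 843.0 mm / 12015 years ≈ 0.070 mm/year.
For B, 120.3 / 0.070 = 1718.57 years; at 3 years per lamina that is 1718.57 / 3 ≈ 573 laminae.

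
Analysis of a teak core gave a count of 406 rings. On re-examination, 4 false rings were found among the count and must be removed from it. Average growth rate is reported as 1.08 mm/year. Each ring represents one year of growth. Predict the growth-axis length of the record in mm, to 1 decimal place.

434.2 mm

Correcting the raw count gives 406 − 4 = 402 true rings.
Length ≈ 1.08 × 402 = 434.2 mm.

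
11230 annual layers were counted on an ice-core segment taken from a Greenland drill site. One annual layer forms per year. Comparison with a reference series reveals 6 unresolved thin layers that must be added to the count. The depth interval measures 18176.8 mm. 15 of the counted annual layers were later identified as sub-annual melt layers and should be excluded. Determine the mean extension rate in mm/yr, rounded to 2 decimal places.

Adjusted count: 11230 − 15 + 6 = 11221 annual layers.
Extension rate ≈ 18176.8 / 11221 = 1.62 mm/yr.

1.62 mm/yr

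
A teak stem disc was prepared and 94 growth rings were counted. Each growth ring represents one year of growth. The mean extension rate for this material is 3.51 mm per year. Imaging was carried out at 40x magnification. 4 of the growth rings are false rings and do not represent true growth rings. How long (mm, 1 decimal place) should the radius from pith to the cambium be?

315.9 mm

After corrections the count is 94 − 4 = 90 growth rings.
Predicted length = 3.51 mm/year × 90 years = 315.9 mm.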